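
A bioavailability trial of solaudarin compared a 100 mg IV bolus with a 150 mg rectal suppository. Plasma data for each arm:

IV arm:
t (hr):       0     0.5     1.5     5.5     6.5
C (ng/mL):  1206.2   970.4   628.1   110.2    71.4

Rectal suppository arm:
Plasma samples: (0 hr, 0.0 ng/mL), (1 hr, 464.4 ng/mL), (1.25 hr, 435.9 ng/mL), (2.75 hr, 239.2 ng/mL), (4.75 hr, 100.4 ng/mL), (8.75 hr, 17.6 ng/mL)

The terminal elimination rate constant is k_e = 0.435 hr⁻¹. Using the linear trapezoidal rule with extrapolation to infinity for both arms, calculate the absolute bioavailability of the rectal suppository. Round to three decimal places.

Trapezoidal AUC_0→6.5 (IV):
  [0→0.5]: (1206.2+970.4)/2 × 0.5 = 544.15
  [0.5→1.5]: (970.4+628.1)/2 × 1 = 799.25
  [1.5→5.5]: (628.1+110.2)/2 × 4 = 1476.6
  [5.5→6.5]: (110.2+71.4)/2 × 1 = 90.8
  Sum = 2910.8 ng/mL·hr
IV tail: 71.4/0.435 = 164.138; AUC_iv,0→∞ = 2910.8 + 164.138 = 3074.938 ng/mL·hr
Trapezoidal AUC_0→8.75 (rectal suppository):
  [0→1]: (0.0+464.4)/2 × 1 = 232.2
  [1→1.25]: (464.4+435.9)/2 × 0.25 = 112.5375
  [1.25→2.75]: (435.9+239.2)/2 × 1.5 = 506.325
  [2.75→4.75]: (239.2+100.4)/2 × 2 = 339.6
  [4.75→8.75]: (100.4+17.6)/2 × 4 = 236.0
  Sum = 1426.6625 ng/mL·hr
rectal suppository tail: 17.6/0.435 = 40.460; AUC_ev,0→∞ = 1426.6625 + 40.460 = 1467.1225 ng/mL·hr
F = (AUC_ev/D_ev)/(AUC_iv/D_iv) = (1467.1225/150)/(3074.938/100) = 9.78082/30.74938 = 0.3181

F = 0.318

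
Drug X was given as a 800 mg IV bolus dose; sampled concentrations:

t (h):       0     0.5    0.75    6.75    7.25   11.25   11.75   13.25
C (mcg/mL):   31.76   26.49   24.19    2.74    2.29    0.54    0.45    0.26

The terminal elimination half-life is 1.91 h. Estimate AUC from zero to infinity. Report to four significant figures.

AUC = 110.1 mcg/mL·h

Trapezoidal AUC_0→13.25:
  [0→0.5]: (31.76+26.49)/2 × 0.5 = 14.5625
  [0.5→0.75]: (26.49+24.19)/2 × 0.25 = 6.335
  [0.75→6.75]: (24.19+2.74)/2 × 6 = 80.79
  [6.75→7.25]: (2.74+2.29)/2 × 0.5 = 1.2575
  [7.25→11.25]: (2.29+0.54)/2 × 4 = 5.66
  [11.25→11.75]: (0.54+0.45)/2 × 0.5 = 0.2475
  [11.75→13.25]: (0.45+0.26)/2 × 1.5 = 0.5325
  Sum = 109.385 mcg/mL·h
k_e = ln2 / t½ = 0.693147 / 1.91 = 0.3629 h^-1
Extrapolated tail: C_last / k_e = 0.26 / 0.3629 = 0.716
AUC_0→∞ = 109.385 + 0.716 = 110.101 mcg/mL·h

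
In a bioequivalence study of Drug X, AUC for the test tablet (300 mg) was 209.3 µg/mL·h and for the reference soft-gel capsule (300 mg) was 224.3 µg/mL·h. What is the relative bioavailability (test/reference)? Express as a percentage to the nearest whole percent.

F_rel = 93%

F_rel = (AUC_test/D_test) / (AUC_ref/D_ref)
      = (209.3/300) / (224.3/300)
      = 0.697667 / 0.747667 = 0.9331 = 93.31%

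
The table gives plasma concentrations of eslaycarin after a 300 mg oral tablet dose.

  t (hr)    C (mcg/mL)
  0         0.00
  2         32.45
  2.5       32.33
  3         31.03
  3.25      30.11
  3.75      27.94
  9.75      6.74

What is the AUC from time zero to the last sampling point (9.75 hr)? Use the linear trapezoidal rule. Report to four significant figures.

Trapezoidal AUC_0→9.75:
  [0→2]: (0.00+32.45)/2 × 2 = 32.45
  [2→2.5]: (32.45+32.33)/2 × 0.5 = 16.195
  [2.5→3]: (32.33+31.03)/2 × 0.5 = 15.84
  [3→3.25]: (31.03+30.11)/2 × 0.25 = 7.6425
  [3.25→3.75]: (30.11+27.94)/2 × 0.5 = 14.5125
  [3.75→9.75]: (27.94+6.74)/2 × 6 = 104.04
  Sum = 190.68 mcg/mL·hr

AUC = 190.7 mcg/mL·hr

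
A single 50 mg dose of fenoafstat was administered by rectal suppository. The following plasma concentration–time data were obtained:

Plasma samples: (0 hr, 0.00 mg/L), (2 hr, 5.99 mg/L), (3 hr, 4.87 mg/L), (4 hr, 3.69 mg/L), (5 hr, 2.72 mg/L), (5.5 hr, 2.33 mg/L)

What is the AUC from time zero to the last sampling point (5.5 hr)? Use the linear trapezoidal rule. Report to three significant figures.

Trapezoidal AUC_0→5.5:
  [0→2]: (0.00+5.99)/2 × 2 = 5.99
  [2→3]: (5.99+4.87)/2 × 1 = 5.43
  [3→4]: (4.87+3.69)/2 × 1 = 4.28
  [4→5]: (3.69+2.72)/2 × 1 = 3.205
  [5→5.5]: (2.72+2.33)/2 × 0.5 = 1.2625
  Sum = 20.1675 mg/L·hr

AUC = 20.2 mg/L·hr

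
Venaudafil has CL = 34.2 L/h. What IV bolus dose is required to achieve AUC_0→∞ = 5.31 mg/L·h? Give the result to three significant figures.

Dose = 182 mg

Dose_iv = CL × AUC_0→∞
     = 34.2 × 5.31 = 181.602 mg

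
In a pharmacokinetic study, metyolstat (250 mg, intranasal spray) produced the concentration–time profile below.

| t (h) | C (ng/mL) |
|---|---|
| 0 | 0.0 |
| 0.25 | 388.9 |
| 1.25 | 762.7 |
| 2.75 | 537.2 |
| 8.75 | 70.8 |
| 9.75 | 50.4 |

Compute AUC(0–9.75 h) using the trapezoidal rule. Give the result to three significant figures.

AUC = 3480 ng/mL·h

Trapezoidal AUC_0→9.75:
  [0→0.25]: (0.0+388.9)/2 × 0.25 = 48.6125
  [0.25→1.25]: (388.9+762.7)/2 × 1 = 575.8
  [1.25→2.75]: (762.7+537.2)/2 × 1.5 = 974.925
  [2.75→8.75]: (537.2+70.8)/2 × 6 = 1824.0
  [8.75→9.75]: (70.8+50.4)/2 × 1 = 60.6
  Sum = 3483.9375 ng/mL·h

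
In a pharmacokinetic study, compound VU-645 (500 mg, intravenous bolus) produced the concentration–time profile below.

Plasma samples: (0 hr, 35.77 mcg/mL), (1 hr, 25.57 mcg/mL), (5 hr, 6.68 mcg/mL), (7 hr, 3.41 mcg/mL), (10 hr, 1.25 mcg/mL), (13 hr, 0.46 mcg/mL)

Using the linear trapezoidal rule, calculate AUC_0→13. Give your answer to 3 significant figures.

AUC = 115 mcg/mL·hr

Trapezoidal AUC_0→13:
  [0→1]: (35.77+25.57)/2 × 1 = 30.67
  [1→5]: (25.57+6.68)/2 × 4 = 64.5
  [5→7]: (6.68+3.41)/2 × 2 = 10.09
  [7→10]: (3.41+1.25)/2 × 3 = 6.99
  [10→13]: (1.25+0.46)/2 × 3 = 2.565
  Sum = 114.815 mcg/mL·hr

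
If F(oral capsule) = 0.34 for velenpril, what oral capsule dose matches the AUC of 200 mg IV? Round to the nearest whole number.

D_oral = 588 mg

For equal systemic exposure: F × D_ev = D_iv
D_ev = D_iv / F = 200 / 0.34 = 588.235 mg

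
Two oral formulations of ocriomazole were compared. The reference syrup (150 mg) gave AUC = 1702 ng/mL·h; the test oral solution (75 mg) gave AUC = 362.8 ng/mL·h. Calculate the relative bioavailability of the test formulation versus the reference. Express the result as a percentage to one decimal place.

F_rel = 42.6%

F_rel = (AUC_test/D_test) / (AUC_ref/D_ref)
      = (362.8/75) / (1702/150)
      = 4.83733 / 11.3467 = 0.4263 = 42.63%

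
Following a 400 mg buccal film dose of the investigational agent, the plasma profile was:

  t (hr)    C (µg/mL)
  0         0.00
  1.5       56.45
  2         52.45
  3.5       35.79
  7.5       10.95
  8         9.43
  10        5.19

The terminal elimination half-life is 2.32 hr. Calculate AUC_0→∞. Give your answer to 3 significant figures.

AUC = 266 µg/mL·hr

Trapezoidal AUC_0→10:
  [0→1.5]: (0.00+56.45)/2 × 1.5 = 42.3375
  [1.5→2]: (56.45+52.45)/2 × 0.5 = 27.225
  [2→3.5]: (52.45+35.79)/2 × 1.5 = 66.18
  [3.5→7.5]: (35.79+10.95)/2 × 4 = 93.48
  [7.5→8]: (10.95+9.43)/2 × 0.5 = 5.095
  [8→10]: (9.43+5.19)/2 × 2 = 14.62
  Sum = 248.9375 µg/mL·hr
k_e = ln2 / t½ = 0.693147 / 2.32 = 0.2988 hr^-1
Extrapolated tail: C_last / k_e = 5.19 / 0.2988 = 17.369
AUC_0→∞ = 248.9375 + 17.369 = 266.3065 µg/mL·hr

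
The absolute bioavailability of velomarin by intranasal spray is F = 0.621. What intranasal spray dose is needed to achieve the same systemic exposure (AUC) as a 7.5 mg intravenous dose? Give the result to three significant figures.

For equal systemic exposure: F × D_ev = D_iv
D_ev = D_iv / F = 7.5 / 0.621 = 12.0773 mg

D_intranasal = 12.1 mg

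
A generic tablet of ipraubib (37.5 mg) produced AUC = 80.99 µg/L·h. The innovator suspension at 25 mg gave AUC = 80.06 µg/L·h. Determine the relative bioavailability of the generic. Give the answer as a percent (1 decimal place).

F_rel = (AUC_test/D_test) / (AUC_ref/D_ref)
      = (80.99/37.5) / (80.06/25)
      = 2.15973 / 3.2024 = 0.6744 = 67.44%

F_rel = 67.4%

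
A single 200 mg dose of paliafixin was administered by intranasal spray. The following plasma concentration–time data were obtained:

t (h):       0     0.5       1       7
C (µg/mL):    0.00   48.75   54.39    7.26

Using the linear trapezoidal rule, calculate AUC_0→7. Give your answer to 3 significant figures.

Trapezoidal AUC_0→7:
  [0→0.5]: (0.00+48.75)/2 × 0.5 = 12.1875
  [0.5→1]: (48.75+54.39)/2 × 0.5 = 25.785
  [1→7]: (54.39+7.26)/2 × 6 = 184.95
  Sum = 222.9225 µg/mL·h

AUC = 223 µg/mL·h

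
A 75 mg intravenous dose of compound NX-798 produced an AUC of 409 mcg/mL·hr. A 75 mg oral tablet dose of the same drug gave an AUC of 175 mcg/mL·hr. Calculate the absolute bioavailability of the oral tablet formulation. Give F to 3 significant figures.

F = 0.428

F = (AUC_ev / D_ev) / (AUC_iv / D_iv)
  = (175/75) / (409/75)
  = 2.33333 / 5.45333 = 0.4279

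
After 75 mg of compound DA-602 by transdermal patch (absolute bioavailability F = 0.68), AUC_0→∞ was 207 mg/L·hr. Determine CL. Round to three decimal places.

CL = 0.246 L/hr

CL = F × Dose / AUC_0→∞
   = 0.68 × 75 / 207 = 0.246377 L/hr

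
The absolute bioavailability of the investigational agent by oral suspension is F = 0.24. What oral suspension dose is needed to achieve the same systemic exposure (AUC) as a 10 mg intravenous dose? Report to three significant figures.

D_oral = 41.7 mg

For equal systemic exposure: F × D_ev = D_iv
D_ev = D_iv / F = 10 / 0.24 = 41.6667 mg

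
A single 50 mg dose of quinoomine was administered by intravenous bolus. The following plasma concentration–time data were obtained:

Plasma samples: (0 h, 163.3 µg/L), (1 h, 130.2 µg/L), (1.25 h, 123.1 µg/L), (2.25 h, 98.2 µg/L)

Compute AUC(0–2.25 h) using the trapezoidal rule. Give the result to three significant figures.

Trapezoidal AUC_0→2.25:
  [0→1]: (163.3+130.2)/2 × 1 = 146.75
  [1→1.25]: (130.2+123.1)/2 × 0.25 = 31.6625
  [1.25→2.25]: (123.1+98.2)/2 × 1 = 110.65
  Sum = 289.0625 µg/L·h

AUC = 289 µg/L·h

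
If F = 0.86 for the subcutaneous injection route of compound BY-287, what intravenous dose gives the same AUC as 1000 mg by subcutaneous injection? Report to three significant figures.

D_iv = 860 mg

Systemic exposure from an extravascular dose = F × D_ev, so the equivalent IV dose is F × D_ev.
D_iv = F × D_ev = 0.86 × 1000 = 860 mg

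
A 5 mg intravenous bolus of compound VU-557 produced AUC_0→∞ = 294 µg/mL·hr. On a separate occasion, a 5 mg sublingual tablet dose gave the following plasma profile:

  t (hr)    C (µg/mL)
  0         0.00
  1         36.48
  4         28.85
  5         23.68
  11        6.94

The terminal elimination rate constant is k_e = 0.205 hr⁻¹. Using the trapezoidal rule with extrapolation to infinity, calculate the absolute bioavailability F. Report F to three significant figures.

F = 0.912

Trapezoidal AUC_0→11 (sublingual tablet):
  [0→1]: (0.00+36.48)/2 × 1 = 18.24
  [1→4]: (36.48+28.85)/2 × 3 = 97.995
  [4→5]: (28.85+23.68)/2 × 1 = 26.265
  [5→11]: (23.68+6.94)/2 × 6 = 91.86
  Sum = 234.36 µg/mL·hr
Tail: C_last/k_e = 6.94/0.205 = 33.854
AUC_0→∞ (sublingual tablet) = 234.36 + 33.854 = 268.214 µg/mL·hr
F = (AUC_ev/D_ev)/(AUC_iv/D_iv) = (268.214/5)/(294/5) = 53.6428/58.8 = 0.9123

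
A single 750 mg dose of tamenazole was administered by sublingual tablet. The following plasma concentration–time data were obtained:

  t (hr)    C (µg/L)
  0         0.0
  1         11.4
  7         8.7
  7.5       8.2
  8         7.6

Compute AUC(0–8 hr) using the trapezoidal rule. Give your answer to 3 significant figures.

Trapezoidal AUC_0→8:
  [0→1]: (0.0+11.4)/2 × 1 = 5.7
  [1→7]: (11.4+8.7)/2 × 6 = 60.3
  [7→7.5]: (8.7+8.2)/2 × 0.5 = 4.225
  [7.5→8]: (8.2+7.6)/2 × 0.5 = 3.95
  Sum = 74.175 µg/L·hr

AUC = 74.2 µg/L·hr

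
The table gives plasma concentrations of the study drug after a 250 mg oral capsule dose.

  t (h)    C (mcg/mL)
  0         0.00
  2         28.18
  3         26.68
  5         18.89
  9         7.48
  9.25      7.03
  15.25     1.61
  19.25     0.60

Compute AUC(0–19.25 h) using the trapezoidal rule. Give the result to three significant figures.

AUC = 186 mcg/mL·h

Trapezoidal AUC_0→19.25:
  [0→2]: (0.00+28.18)/2 × 2 = 28.18
  [2→3]: (28.18+26.68)/2 × 1 = 27.43
  [3→5]: (26.68+18.89)/2 × 2 = 45.57
  [5→9]: (18.89+7.48)/2 × 4 = 52.74
  [9→9.25]: (7.48+7.03)/2 × 0.25 = 1.81375
  [9.25→15.25]: (7.03+1.61)/2 × 6 = 25.92
  [15.25→19.25]: (1.61+0.60)/2 × 4 = 4.42
  Sum = 186.07375 mcg/mL·h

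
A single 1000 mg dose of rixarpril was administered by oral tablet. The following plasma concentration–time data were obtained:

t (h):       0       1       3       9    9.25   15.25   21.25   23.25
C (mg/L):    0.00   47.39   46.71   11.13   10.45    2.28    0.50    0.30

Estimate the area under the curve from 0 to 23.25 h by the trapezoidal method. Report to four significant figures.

AUC = 341.3 mg/L·h

Trapezoidal AUC_0→23.25:
  [0→1]: (0.00+47.39)/2 × 1 = 23.695
  [1→3]: (47.39+46.71)/2 × 2 = 94.1
  [3→9]: (46.71+11.13)/2 × 6 = 173.52
  [9→9.25]: (11.13+10.45)/2 × 0.25 = 2.6975
  [9.25→15.25]: (10.45+2.28)/2 × 6 = 38.19
  [15.25→21.25]: (2.28+0.50)/2 × 6 = 8.34
  [21.25→23.25]: (0.50+0.30)/2 × 2 = 0.8
  Sum = 341.3425 mg/L·h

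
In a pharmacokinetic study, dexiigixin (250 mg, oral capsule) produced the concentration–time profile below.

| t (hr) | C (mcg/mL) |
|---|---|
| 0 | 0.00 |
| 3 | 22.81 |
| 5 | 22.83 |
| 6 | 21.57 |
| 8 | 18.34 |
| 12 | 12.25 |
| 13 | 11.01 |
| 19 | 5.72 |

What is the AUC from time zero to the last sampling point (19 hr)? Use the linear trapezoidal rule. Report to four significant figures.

Trapezoidal AUC_0→19:
  [0→3]: (0.00+22.81)/2 × 3 = 34.215
  [3→5]: (22.81+22.83)/2 × 2 = 45.64
  [5→6]: (22.83+21.57)/2 × 1 = 22.2
  [6→8]: (21.57+18.34)/2 × 2 = 39.91
  [8→12]: (18.34+12.25)/2 × 4 = 61.18
  [12→13]: (12.25+11.01)/2 × 1 = 11.63
  [13→19]: (11.01+5.72)/2 × 6 = 50.19
  Sum = 264.965 mcg/mL·hr

AUC = 265.0 mcg/mL·hr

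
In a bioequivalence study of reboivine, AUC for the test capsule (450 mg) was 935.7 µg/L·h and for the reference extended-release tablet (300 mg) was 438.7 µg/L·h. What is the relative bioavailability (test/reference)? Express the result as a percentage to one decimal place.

F_rel = (AUC_test/D_test) / (AUC_ref/D_ref)
      = (935.7/450) / (438.7/300)
      = 2.07933 / 1.46233 = 1.4219 = 142.19%

F_rel = 142.2%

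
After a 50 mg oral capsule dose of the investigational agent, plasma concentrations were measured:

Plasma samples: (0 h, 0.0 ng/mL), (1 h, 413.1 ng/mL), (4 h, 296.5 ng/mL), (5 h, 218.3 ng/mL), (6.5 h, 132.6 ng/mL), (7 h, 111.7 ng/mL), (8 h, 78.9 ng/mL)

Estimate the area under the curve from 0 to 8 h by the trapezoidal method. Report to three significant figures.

AUC = 1950 ng/mL·h

Trapezoidal AUC_0→8:
  [0→1]: (0.0+413.1)/2 × 1 = 206.55
  [1→4]: (413.1+296.5)/2 × 3 = 1064.4
  [4→5]: (296.5+218.3)/2 × 1 = 257.4
  [5→6.5]: (218.3+132.6)/2 × 1.5 = 263.175
  [6.5→7]: (132.6+111.7)/2 × 0.5 = 61.075
  [7→8]: (111.7+78.9)/2 × 1 = 95.3
  Sum = 1947.9 ng/mL·h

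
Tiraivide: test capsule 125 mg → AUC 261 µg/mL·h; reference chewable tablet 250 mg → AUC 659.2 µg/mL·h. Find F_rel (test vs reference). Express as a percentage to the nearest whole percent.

F_rel = (AUC_test/D_test) / (AUC_ref/D_ref)
      = (261/125) / (659.2/250)
      = 2.088 / 2.6368 = 0.7919 = 79.19%

F_rel = 79%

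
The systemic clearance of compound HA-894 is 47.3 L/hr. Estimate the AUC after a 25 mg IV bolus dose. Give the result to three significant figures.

AUC = 0.529 mg/L·hr

AUC_0→∞ = Dose_iv / CL
        = 25 / 47.3 = 0.528541 mg/L·hr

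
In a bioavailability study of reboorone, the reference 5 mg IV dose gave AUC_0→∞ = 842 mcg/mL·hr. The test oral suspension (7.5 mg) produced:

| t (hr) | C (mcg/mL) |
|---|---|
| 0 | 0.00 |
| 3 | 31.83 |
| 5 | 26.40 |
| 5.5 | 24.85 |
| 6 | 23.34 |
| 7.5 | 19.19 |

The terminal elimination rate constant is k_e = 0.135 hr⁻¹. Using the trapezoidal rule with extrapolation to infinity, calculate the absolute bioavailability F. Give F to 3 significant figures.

F = 0.241

Trapezoidal AUC_0→7.5 (oral suspension):
  [0→3]: (0.00+31.83)/2 × 3 = 47.745
  [3→5]: (31.83+26.40)/2 × 2 = 58.23
  [5→5.5]: (26.40+24.85)/2 × 0.5 = 12.8125
  [5.5→6]: (24.85+23.34)/2 × 0.5 = 12.0475
  [6→7.5]: (23.34+19.19)/2 × 1.5 = 31.8975
  Sum = 162.7325 mcg/mL·hr
Tail: C_last/k_e = 19.19/0.135 = 142.148
AUC_0→∞ (oral suspension) = 162.7325 + 142.148 = 304.8805 mcg/mL·hr
F = (AUC_ev/D_ev)/(AUC_iv/D_iv) = (304.8805/7.5)/(842/5) = 40.6507/168.4 = 0.2414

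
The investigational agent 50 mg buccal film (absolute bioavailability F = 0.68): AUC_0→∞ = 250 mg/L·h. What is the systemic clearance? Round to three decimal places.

CL = F × Dose / AUC_0→∞
   = 0.68 × 50 / 250 = 0.136 L/h

CL = 0.136 L/h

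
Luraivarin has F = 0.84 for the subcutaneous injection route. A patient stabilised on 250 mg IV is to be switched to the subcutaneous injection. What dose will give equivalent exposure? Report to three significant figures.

D_subcutaneous = 298 mg

For equal systemic exposure: F × D_ev = D_iv
D_ev = D_iv / F = 250 / 0.84 = 297.619 mg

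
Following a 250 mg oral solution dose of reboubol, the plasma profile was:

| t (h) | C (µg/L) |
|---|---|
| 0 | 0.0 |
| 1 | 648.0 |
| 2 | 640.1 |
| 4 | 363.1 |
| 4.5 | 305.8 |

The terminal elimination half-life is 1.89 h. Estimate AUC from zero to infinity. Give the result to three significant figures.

AUC = 2970 µg/L·h

Trapezoidal AUC_0→4.5:
  [0→1]: (0.0+648.0)/2 × 1 = 324.0
  [1→2]: (648.0+640.1)/2 × 1 = 644.05
  [2→4]: (640.1+363.1)/2 × 2 = 1003.2
  [4→4.5]: (363.1+305.8)/2 × 0.5 = 167.225
  Sum = 2138.475 µg/L·h
k_e = ln2 / t½ = 0.693147 / 1.89 = 0.3667 h^-1
Extrapolated tail: C_last / k_e = 305.8 / 0.3667 = 833.924
AUC_0→∞ = 2138.475 + 833.924 = 2972.399 µg/L·h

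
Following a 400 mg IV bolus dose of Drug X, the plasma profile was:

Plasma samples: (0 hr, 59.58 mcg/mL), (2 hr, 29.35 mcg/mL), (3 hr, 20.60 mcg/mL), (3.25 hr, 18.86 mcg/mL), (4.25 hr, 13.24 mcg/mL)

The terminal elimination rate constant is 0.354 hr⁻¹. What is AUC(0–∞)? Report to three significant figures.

AUC = 172 mcg/mL·hr

Trapezoidal AUC_0→4.25:
  [0→2]: (59.58+29.35)/2 × 2 = 88.93
  [2→3]: (29.35+20.60)/2 × 1 = 24.975
  [3→3.25]: (20.60+18.86)/2 × 0.25 = 4.9325
  [3.25→4.25]: (18.86+13.24)/2 × 1 = 16.05
  Sum = 134.8875 mcg/mL·hr
Extrapolated tail: C_last / k_e = 13.24 / 0.354 = 37.401
AUC_0→∞ = 134.8875 + 37.401 = 172.2885 mcg/mL·hr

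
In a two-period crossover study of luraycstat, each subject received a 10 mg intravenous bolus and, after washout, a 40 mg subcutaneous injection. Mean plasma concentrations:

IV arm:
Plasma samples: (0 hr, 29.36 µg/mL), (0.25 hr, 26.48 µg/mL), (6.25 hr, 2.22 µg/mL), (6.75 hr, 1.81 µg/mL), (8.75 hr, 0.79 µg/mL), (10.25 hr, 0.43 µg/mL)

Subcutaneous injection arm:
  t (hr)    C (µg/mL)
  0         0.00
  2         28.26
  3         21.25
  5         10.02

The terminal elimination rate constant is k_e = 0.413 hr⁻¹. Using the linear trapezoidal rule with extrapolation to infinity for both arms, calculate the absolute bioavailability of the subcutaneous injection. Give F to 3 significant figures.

Trapezoidal AUC_0→10.25 (IV):
  [0→0.25]: (29.36+26.48)/2 × 0.25 = 6.98
  [0.25→6.25]: (26.48+2.22)/2 × 6 = 86.1
  [6.25→6.75]: (2.22+1.81)/2 × 0.5 = 1.0075
  [6.75→8.75]: (1.81+0.79)/2 × 2 = 2.6
  [8.75→10.25]: (0.79+0.43)/2 × 1.5 = 0.915
  Sum = 97.6025 µg/mL·hr
IV tail: 0.43/0.413 = 1.041; AUC_iv,0→∞ = 97.6025 + 1.041 = 98.6435 µg/mL·hr
Trapezoidal AUC_0→5 (subcutaneous injection):
  [0→2]: (0.00+28.26)/2 × 2 = 28.26
  [2→3]: (28.26+21.25)/2 × 1 = 24.755
  [3→5]: (21.25+10.02)/2 × 2 = 31.27
  Sum = 84.285 µg/mL·hr
subcutaneous injection tail: 10.02/0.413 = 24.262; AUC_ev,0→∞ = 84.285 + 24.262 = 108.547 µg/mL·hr
F = (AUC_ev/D_ev)/(AUC_iv/D_iv) = (108.547/40)/(98.6435/10) = 2.713675/9.86435 = 0.2751

F = 0.275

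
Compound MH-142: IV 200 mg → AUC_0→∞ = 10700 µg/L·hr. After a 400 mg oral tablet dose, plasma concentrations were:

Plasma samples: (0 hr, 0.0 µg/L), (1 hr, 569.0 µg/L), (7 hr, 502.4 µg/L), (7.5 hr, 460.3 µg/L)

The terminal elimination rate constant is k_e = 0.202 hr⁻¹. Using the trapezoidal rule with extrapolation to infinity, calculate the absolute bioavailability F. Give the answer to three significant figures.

Trapezoidal AUC_0→7.5 (oral tablet):
  [0→1]: (0.0+569.0)/2 × 1 = 284.5
  [1→7]: (569.0+502.4)/2 × 6 = 3214.2
  [7→7.5]: (502.4+460.3)/2 × 0.5 = 240.675
  Sum = 3739.375 µg/L·hr
Tail: C_last/k_e = 460.3/0.202 = 2278.713
AUC_0→∞ (oral tablet) = 3739.375 + 2278.713 = 6018.088 µg/L·hr
F = (AUC_ev/D_ev)/(AUC_iv/D_iv) = (6018.088/400)/(10700/200) = 15.04522/53.5 = 0.2812

F = 0.281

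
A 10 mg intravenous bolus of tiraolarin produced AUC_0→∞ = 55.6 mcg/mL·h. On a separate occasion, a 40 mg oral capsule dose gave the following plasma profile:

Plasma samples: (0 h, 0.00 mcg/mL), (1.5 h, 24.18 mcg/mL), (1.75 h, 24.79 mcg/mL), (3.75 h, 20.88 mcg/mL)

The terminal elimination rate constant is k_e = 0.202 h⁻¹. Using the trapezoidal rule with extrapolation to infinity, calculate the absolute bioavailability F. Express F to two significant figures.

Trapezoidal AUC_0→3.75 (oral capsule):
  [0→1.5]: (0.00+24.18)/2 × 1.5 = 18.135
  [1.5→1.75]: (24.18+24.79)/2 × 0.25 = 6.12125
  [1.75→3.75]: (24.79+20.88)/2 × 2 = 45.67
  Sum = 69.92625 mcg/mL·h
Tail: C_last/k_e = 20.88/0.202 = 103.366
AUC_0→∞ (oral capsule) = 69.92625 + 103.366 = 173.29225 mcg/mL·h
F = (AUC_ev/D_ev)/(AUC_iv/D_iv) = (173.29225/40)/(55.6/10) = 4.33231/5.56 = 0.7792

F = 0.78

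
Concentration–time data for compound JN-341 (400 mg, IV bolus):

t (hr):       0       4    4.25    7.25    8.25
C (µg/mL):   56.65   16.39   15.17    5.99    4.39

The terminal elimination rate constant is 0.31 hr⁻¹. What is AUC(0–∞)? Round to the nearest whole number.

AUC = 201 µg/mL·hr

Trapezoidal AUC_0→8.25:
  [0→4]: (56.65+16.39)/2 × 4 = 146.08
  [4→4.25]: (16.39+15.17)/2 × 0.25 = 3.945
  [4.25→7.25]: (15.17+5.99)/2 × 3 = 31.74
  [7.25→8.25]: (5.99+4.39)/2 × 1 = 5.19
  Sum = 186.955 µg/mL·hr
Extrapolated tail: C_last / k_e = 4.39 / 0.31 = 14.161
AUC_0→∞ = 186.955 + 14.161 = 201.116 µg/mL·hr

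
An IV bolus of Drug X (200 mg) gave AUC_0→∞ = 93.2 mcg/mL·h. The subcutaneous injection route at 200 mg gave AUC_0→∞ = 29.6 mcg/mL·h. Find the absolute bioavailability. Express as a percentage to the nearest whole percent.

F = (AUC_ev / D_ev) / (AUC_iv / D_iv)
  = (29.6/200) / (93.2/200)
  = 0.148 / 0.466 = 0.3176
  = 31.76%

F = 32%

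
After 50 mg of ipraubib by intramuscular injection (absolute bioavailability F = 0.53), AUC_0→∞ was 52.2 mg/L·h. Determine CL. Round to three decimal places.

CL = 0.508 L/h

CL = F × Dose / AUC_0→∞
   = 0.53 × 50 / 52.2 = 0.507663 L/h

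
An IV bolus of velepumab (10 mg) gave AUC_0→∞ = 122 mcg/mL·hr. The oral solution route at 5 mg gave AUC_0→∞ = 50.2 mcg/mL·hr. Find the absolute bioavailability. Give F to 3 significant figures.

F = 0.823

F = (AUC_ev / D_ev) / (AUC_iv / D_iv)
  = (50.2/5) / (122/10)
  = 10.04 / 12.2 = 0.8230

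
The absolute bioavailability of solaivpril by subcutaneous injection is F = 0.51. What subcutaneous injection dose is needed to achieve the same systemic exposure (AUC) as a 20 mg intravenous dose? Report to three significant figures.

For equal systemic exposure: F × D_ev = D_iv
D_ev = D_iv / F = 20 / 0.51 = 39.2157 mg

D_subcutaneous = 39.2 mg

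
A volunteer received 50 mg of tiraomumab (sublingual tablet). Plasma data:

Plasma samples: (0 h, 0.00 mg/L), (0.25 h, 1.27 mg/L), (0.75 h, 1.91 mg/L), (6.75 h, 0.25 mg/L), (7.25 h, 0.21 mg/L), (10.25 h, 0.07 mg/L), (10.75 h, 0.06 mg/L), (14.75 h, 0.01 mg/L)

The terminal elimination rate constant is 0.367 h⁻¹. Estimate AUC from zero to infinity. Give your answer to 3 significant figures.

AUC = 8.17 mg/L·h

Trapezoidal AUC_0→14.75:
  [0→0.25]: (0.00+1.27)/2 × 0.25 = 0.15875
  [0.25→0.75]: (1.27+1.91)/2 × 0.5 = 0.795
  [0.75→6.75]: (1.91+0.25)/2 × 6 = 6.48
  [6.75→7.25]: (0.25+0.21)/2 × 0.5 = 0.115
  [7.25→10.25]: (0.21+0.07)/2 × 3 = 0.42
  [10.25→10.75]: (0.07+0.06)/2 × 0.5 = 0.0325
  [10.75→14.75]: (0.06+0.01)/2 × 4 = 0.14
  Sum = 8.14125 mg/L·h
Extrapolated tail: C_last / k_e = 0.01 / 0.367 = 0.027
AUC_0→∞ = 8.14125 + 0.027 = 8.16825 mg/L·h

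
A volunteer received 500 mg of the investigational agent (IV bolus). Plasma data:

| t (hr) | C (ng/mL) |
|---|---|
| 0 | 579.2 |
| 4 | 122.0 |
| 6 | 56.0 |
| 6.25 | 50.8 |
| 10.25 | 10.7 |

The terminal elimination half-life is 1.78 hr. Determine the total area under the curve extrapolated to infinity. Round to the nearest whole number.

Trapezoidal AUC_0→10.25:
  [0→4]: (579.2+122.0)/2 × 4 = 1402.4
  [4→6]: (122.0+56.0)/2 × 2 = 178.0
  [6→6.25]: (56.0+50.8)/2 × 0.25 = 13.35
  [6.25→10.25]: (50.8+10.7)/2 × 4 = 123.0
  Sum = 1716.75 ng/mL·hr
k_e = ln2 / t½ = 0.693147 / 1.78 = 0.3894 hr^-1
Extrapolated tail: C_last / k_e = 10.7 / 0.3894 = 27.478
AUC_0→∞ = 1716.75 + 27.478 = 1744.228 ng/mL·hr

AUC = 1744 ng/mL·hr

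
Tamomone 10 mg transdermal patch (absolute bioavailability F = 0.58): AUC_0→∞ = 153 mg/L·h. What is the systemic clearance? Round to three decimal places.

CL = 0.038 L/h

CL = F × Dose / AUC_0→∞
   = 0.58 × 10 / 153 = 0.0379085 L/h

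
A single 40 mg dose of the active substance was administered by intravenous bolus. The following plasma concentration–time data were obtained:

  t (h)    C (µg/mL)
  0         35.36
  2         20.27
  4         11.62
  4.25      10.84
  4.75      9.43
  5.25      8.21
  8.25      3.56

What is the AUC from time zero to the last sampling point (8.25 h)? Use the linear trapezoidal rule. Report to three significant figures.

AUC = 117 µg/mL·h

Trapezoidal AUC_0→8.25:
  [0→2]: (35.36+20.27)/2 × 2 = 55.63
  [2→4]: (20.27+11.62)/2 × 2 = 31.89
  [4→4.25]: (11.62+10.84)/2 × 0.25 = 2.8075
  [4.25→4.75]: (10.84+9.43)/2 × 0.5 = 5.0675
  [4.75→5.25]: (9.43+8.21)/2 × 0.5 = 4.41
  [5.25→8.25]: (8.21+3.56)/2 × 3 = 17.655
  Sum = 117.46 µg/mL·h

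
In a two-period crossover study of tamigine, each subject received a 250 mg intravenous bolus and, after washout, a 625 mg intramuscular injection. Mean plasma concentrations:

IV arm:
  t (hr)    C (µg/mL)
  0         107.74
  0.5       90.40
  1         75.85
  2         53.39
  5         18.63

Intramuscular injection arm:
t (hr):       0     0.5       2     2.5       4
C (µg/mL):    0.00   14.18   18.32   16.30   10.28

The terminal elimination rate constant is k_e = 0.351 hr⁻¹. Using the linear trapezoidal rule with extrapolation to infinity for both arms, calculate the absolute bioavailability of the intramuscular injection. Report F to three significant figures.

F = 0.108

Trapezoidal AUC_0→5 (IV):
  [0→0.5]: (107.74+90.40)/2 × 0.5 = 49.535
  [0.5→1]: (90.40+75.85)/2 × 0.5 = 41.5625
  [1→2]: (75.85+53.39)/2 × 1 = 64.62
  [2→5]: (53.39+18.63)/2 × 3 = 108.03
  Sum = 263.7475 µg/mL·hr
IV tail: 18.63/0.351 = 53.077; AUC_iv,0→∞ = 263.7475 + 53.077 = 316.8245 µg/mL·hr
Trapezoidal AUC_0→4 (intramuscular injection):
  [0→0.5]: (0.00+14.18)/2 × 0.5 = 3.545
  [0.5→2]: (14.18+18.32)/2 × 1.5 = 24.375
  [2→2.5]: (18.32+16.30)/2 × 0.5 = 8.655
  [2.5→4]: (16.30+10.28)/2 × 1.5 = 19.935
  Sum = 56.51 µg/mL·hr
intramuscular injection tail: 10.28/0.351 = 29.288; AUC_ev,0→∞ = 56.51 + 29.288 = 85.798 µg/mL·hr
F = (AUC_ev/D_ev)/(AUC_iv/D_iv) = (85.798/625)/(316.8245/250) = 0.1372768/1.267298 = 0.1083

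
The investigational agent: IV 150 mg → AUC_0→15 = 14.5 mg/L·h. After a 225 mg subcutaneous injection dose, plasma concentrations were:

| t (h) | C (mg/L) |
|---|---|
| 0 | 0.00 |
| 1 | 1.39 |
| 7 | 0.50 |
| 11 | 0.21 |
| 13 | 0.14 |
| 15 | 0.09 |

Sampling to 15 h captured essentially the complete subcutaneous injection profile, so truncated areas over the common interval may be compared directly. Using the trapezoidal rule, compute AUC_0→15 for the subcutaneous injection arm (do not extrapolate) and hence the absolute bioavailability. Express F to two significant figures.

Trapezoidal AUC_0→15 (subcutaneous injection):
  [0→1]: (0.00+1.39)/2 × 1 = 0.695
  [1→7]: (1.39+0.50)/2 × 6 = 5.67
  [7→11]: (0.50+0.21)/2 × 4 = 1.42
  [11→13]: (0.21+0.14)/2 × 2 = 0.35
  [13→15]: (0.14+0.09)/2 × 2 = 0.23
  Sum = 8.365 mg/L·h
F = (AUC_ev/D_ev)/(AUC_iv/D_iv) = (8.365/225)/(14.5/150) = 0.0371778/0.0966667 = 0.3846

F = 0.38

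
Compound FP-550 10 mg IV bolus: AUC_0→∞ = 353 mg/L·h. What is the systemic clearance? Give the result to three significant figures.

CL = Dose_iv / AUC_0→∞
   = 10 / 353 = 0.0283286 L/h

CL = 0.0283 L/h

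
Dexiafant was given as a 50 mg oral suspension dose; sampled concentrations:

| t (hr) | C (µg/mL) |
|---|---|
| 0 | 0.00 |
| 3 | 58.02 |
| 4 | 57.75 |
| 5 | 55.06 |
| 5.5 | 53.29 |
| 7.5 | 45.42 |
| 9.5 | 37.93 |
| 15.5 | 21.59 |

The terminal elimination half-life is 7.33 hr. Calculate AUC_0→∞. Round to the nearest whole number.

Trapezoidal AUC_0→15.5:
  [0→3]: (0.00+58.02)/2 × 3 = 87.03
  [3→4]: (58.02+57.75)/2 × 1 = 57.885
  [4→5]: (57.75+55.06)/2 × 1 = 56.405
  [5→5.5]: (55.06+53.29)/2 × 0.5 = 27.0875
  [5.5→7.5]: (53.29+45.42)/2 × 2 = 98.71
  [7.5→9.5]: (45.42+37.93)/2 × 2 = 83.35
  [9.5→15.5]: (37.93+21.59)/2 × 6 = 178.56
  Sum = 589.0275 µg/mL·hr
k_e = ln2 / t½ = 0.693147 / 7.33 = 0.0946 hr^-1
Extrapolated tail: C_last / k_e = 21.59 / 0.0946 = 228.224
AUC_0→∞ = 589.0275 + 228.224 = 817.2515 µg/mL·hr

AUC = 817 µg/mL·hr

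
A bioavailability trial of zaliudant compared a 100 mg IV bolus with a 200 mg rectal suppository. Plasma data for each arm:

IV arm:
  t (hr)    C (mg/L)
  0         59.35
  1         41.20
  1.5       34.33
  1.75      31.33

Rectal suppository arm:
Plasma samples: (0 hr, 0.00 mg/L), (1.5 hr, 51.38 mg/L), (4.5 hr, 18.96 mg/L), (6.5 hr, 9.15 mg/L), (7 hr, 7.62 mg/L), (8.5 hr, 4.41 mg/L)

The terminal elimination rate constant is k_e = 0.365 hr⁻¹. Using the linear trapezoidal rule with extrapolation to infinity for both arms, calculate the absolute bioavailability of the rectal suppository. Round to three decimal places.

F = 0.605

Trapezoidal AUC_0→1.75 (IV):
  [0→1]: (59.35+41.20)/2 × 1 = 50.275
  [1→1.5]: (41.20+34.33)/2 × 0.5 = 18.8825
  [1.5→1.75]: (34.33+31.33)/2 × 0.25 = 8.2075
  Sum = 77.365 mg/L·hr
IV tail: 31.33/0.365 = 85.836; AUC_iv,0→∞ = 77.365 + 85.836 = 163.201 mg/L·hr
Trapezoidal AUC_0→8.5 (rectal suppository):
  [0→1.5]: (0.00+51.38)/2 × 1.5 = 38.535
  [1.5→4.5]: (51.38+18.96)/2 × 3 = 105.51
  [4.5→6.5]: (18.96+9.15)/2 × 2 = 28.11
  [6.5→7]: (9.15+7.62)/2 × 0.5 = 4.1925
  [7→8.5]: (7.62+4.41)/2 × 1.5 = 9.0225
  Sum = 185.37 mg/L·hr
rectal suppository tail: 4.41/0.365 = 12.082; AUC_ev,0→∞ = 185.37 + 12.082 = 197.452 mg/L·hr
F = (AUC_ev/D_ev)/(AUC_iv/D_iv) = (197.452/200)/(163.201/100) = 0.98726/1.63201 = 0.6049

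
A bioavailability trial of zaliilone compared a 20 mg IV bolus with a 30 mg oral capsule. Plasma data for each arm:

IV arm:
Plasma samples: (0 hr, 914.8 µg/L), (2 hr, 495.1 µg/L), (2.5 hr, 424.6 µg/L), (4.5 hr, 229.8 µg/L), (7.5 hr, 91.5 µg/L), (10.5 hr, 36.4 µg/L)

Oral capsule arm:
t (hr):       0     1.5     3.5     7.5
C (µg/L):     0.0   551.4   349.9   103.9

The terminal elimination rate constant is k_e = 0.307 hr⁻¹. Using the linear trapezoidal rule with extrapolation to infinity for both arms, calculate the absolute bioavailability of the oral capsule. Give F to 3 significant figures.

F = 0.553

Trapezoidal AUC_0→10.5 (IV):
  [0→2]: (914.8+495.1)/2 × 2 = 1409.9
  [2→2.5]: (495.1+424.6)/2 × 0.5 = 229.925
  [2.5→4.5]: (424.6+229.8)/2 × 2 = 654.4
  [4.5→7.5]: (229.8+91.5)/2 × 3 = 481.95
  [7.5→10.5]: (91.5+36.4)/2 × 3 = 191.85
  Sum = 2968.025 µg/L·hr
IV tail: 36.4/0.307 = 118.567; AUC_iv,0→∞ = 2968.025 + 118.567 = 3086.592 µg/L·hr
Trapezoidal AUC_0→7.5 (oral capsule):
  [0→1.5]: (0.0+551.4)/2 × 1.5 = 413.55
  [1.5→3.5]: (551.4+349.9)/2 × 2 = 901.3
  [3.5→7.5]: (349.9+103.9)/2 × 4 = 907.6
  Sum = 2222.45 µg/L·hr
oral capsule tail: 103.9/0.307 = 338.436; AUC_ev,0→∞ = 2222.45 + 338.436 = 2560.886 µg/L·hr
F = (AUC_ev/D_ev)/(AUC_iv/D_iv) = (2560.886/30)/(3086.592/20) = 85.3629/154.3296 = 0.5531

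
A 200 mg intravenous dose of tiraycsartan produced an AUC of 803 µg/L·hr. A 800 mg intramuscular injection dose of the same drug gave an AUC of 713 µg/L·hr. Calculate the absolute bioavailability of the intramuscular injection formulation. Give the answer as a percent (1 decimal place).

F = 22.2%

F = (AUC_ev / D_ev) / (AUC_iv / D_iv)
  = (713/800) / (803/200)
  = 0.89125 / 4.015 = 0.2220
  = 22.20%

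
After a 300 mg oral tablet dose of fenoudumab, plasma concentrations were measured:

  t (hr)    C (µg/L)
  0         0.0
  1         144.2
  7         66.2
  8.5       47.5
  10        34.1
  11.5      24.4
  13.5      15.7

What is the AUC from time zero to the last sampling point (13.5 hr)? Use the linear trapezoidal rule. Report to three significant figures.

AUC = 934 µg/L·hr

Trapezoidal AUC_0→13.5:
  [0→1]: (0.0+144.2)/2 × 1 = 72.1
  [1→7]: (144.2+66.2)/2 × 6 = 631.2
  [7→8.5]: (66.2+47.5)/2 × 1.5 = 85.275
  [8.5→10]: (47.5+34.1)/2 × 1.5 = 61.2
  [10→11.5]: (34.1+24.4)/2 × 1.5 = 43.875
  [11.5→13.5]: (24.4+15.7)/2 × 2 = 40.1
  Sum = 933.75 µg/L·hr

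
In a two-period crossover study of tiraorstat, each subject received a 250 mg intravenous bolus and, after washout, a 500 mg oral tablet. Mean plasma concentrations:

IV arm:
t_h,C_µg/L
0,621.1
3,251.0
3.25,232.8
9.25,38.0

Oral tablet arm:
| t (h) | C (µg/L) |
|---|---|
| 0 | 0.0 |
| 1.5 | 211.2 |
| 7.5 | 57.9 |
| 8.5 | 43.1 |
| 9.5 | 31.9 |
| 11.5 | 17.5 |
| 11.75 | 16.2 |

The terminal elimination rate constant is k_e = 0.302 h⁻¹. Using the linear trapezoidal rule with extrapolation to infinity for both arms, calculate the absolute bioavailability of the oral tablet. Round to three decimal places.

Trapezoidal AUC_0→9.25 (IV):
  [0→3]: (621.1+251.0)/2 × 3 = 1308.15
  [3→3.25]: (251.0+232.8)/2 × 0.25 = 60.475
  [3.25→9.25]: (232.8+38.0)/2 × 6 = 812.4
  Sum = 2181.025 µg/L·h
IV tail: 38.0/0.302 = 125.828; AUC_iv,0→∞ = 2181.025 + 125.828 = 2306.853 µg/L·h
Trapezoidal AUC_0→11.75 (oral tablet):
  [0→1.5]: (0.0+211.2)/2 × 1.5 = 158.4
  [1.5→7.5]: (211.2+57.9)/2 × 6 = 807.3
  [7.5→8.5]: (57.9+43.1)/2 × 1 = 50.5
  [8.5→9.5]: (43.1+31.9)/2 × 1 = 37.5
  [9.5→11.5]: (31.9+17.5)/2 × 2 = 49.4
  [11.5→11.75]: (17.5+16.2)/2 × 0.25 = 4.2125
  Sum = 1107.3125 µg/L·h
oral tablet tail: 16.2/0.302 = 53.642; AUC_ev,0→∞ = 1107.3125 + 53.642 = 1160.9545 µg/L·h
F = (AUC_ev/D_ev)/(AUC_iv/D_iv) = (1160.9545/500)/(2306.853/250) = 2.321909/9.227412 = 0.2516

F = 0.252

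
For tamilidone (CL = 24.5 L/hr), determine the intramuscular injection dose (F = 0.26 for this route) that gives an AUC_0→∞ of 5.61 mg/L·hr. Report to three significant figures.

Dose = 529 mg

Dose = CL × AUC_0→∞ / F
     = 24.5 × 5.61 / 0.26 = 528.635 mg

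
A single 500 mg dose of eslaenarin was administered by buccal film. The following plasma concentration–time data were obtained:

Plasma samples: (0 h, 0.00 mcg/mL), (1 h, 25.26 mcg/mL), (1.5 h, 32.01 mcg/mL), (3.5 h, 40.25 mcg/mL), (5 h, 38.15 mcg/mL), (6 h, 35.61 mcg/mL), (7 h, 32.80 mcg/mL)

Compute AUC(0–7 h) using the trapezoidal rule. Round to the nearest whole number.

AUC = 229 mcg/mL·h

Trapezoidal AUC_0→7:
  [0→1]: (0.00+25.26)/2 × 1 = 12.63
  [1→1.5]: (25.26+32.01)/2 × 0.5 = 14.3175
  [1.5→3.5]: (32.01+40.25)/2 × 2 = 72.26
  [3.5→5]: (40.25+38.15)/2 × 1.5 = 58.8
  [5→6]: (38.15+35.61)/2 × 1 = 36.88
  [6→7]: (35.61+32.80)/2 × 1 = 34.205
  Sum = 229.0925 mcg/mL·h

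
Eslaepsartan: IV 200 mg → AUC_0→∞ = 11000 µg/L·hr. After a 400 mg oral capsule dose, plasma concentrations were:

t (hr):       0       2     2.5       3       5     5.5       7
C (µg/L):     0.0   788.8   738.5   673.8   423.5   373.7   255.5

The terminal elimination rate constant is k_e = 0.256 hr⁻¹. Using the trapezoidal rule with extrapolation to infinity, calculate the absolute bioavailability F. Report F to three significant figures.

F = 0.195

Trapezoidal AUC_0→7 (oral capsule):
  [0→2]: (0.0+788.8)/2 × 2 = 788.8
  [2→2.5]: (788.8+738.5)/2 × 0.5 = 381.825
  [2.5→3]: (738.5+673.8)/2 × 0.5 = 353.075
  [3→5]: (673.8+423.5)/2 × 2 = 1097.3
  [5→5.5]: (423.5+373.7)/2 × 0.5 = 199.3
  [5.5→7]: (373.7+255.5)/2 × 1.5 = 471.9
  Sum = 3292.2 µg/L·hr
Tail: C_last/k_e = 255.5/0.256 = 998.047
AUC_0→∞ (oral capsule) = 3292.2 + 998.047 = 4290.247 µg/L·hr
F = (AUC_ev/D_ev)/(AUC_iv/D_iv) = (4290.247/400)/(11000/200) = 10.7256/55 = 0.1950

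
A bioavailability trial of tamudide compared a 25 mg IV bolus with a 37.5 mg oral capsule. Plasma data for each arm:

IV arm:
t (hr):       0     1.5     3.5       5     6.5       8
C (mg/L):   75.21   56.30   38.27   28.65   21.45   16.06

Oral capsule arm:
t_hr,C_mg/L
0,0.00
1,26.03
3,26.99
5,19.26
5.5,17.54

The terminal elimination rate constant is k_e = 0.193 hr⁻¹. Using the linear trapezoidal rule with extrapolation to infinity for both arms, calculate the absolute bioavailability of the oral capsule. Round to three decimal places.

Trapezoidal AUC_0→8 (IV):
  [0→1.5]: (75.21+56.30)/2 × 1.5 = 98.6325
  [1.5→3.5]: (56.30+38.27)/2 × 2 = 94.57
  [3.5→5]: (38.27+28.65)/2 × 1.5 = 50.19
  [5→6.5]: (28.65+21.45)/2 × 1.5 = 37.575
  [6.5→8]: (21.45+16.06)/2 × 1.5 = 28.1325
  Sum = 309.1 mg/L·hr
IV tail: 16.06/0.193 = 83.212; AUC_iv,0→∞ = 309.1 + 83.212 = 392.312 mg/L·hr
Trapezoidal AUC_0→5.5 (oral capsule):
  [0→1]: (0.00+26.03)/2 × 1 = 13.015
  [1→3]: (26.03+26.99)/2 × 2 = 53.02
  [3→5]: (26.99+19.26)/2 × 2 = 46.25
  [5→5.5]: (19.26+17.54)/2 × 0.5 = 9.2
  Sum = 121.485 mg/L·hr
oral capsule tail: 17.54/0.193 = 90.881; AUC_ev,0→∞ = 121.485 + 90.881 = 212.366 mg/L·hr
F = (AUC_ev/D_ev)/(AUC_iv/D_iv) = (212.366/37.5)/(392.312/25) = 5.66309/15.69248 = 0.3609

F = 0.361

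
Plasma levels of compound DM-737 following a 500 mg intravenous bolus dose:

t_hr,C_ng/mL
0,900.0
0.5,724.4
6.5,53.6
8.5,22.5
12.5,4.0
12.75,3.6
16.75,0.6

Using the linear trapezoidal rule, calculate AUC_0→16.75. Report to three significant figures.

Trapezoidal AUC_0→16.75:
  [0→0.5]: (900.0+724.4)/2 × 0.5 = 406.1
  [0.5→6.5]: (724.4+53.6)/2 × 6 = 2334.0
  [6.5→8.5]: (53.6+22.5)/2 × 2 = 76.1
  [8.5→12.5]: (22.5+4.0)/2 × 4 = 53.0
  [12.5→12.75]: (4.0+3.6)/2 × 0.25 = 0.95
  [12.75→16.75]: (3.6+0.6)/2 × 4 = 8.4
  Sum = 2878.55 ng/mL·hr

AUC = 2880 ng/mL·hr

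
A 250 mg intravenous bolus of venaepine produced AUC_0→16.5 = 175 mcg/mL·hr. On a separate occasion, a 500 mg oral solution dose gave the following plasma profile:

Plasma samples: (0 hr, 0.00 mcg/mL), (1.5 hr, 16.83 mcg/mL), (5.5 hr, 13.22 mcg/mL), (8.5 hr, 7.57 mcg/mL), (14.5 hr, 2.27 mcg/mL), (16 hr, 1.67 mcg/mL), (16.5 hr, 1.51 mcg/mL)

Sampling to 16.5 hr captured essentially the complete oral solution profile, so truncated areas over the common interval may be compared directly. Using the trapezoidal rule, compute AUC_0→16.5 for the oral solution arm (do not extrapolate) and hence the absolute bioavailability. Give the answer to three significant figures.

Trapezoidal AUC_0→16.5 (oral solution):
  [0→1.5]: (0.00+16.83)/2 × 1.5 = 12.6225
  [1.5→5.5]: (16.83+13.22)/2 × 4 = 60.1
  [5.5→8.5]: (13.22+7.57)/2 × 3 = 31.185
  [8.5→14.5]: (7.57+2.27)/2 × 6 = 29.52
  [14.5→16]: (2.27+1.67)/2 × 1.5 = 2.955
  [16→16.5]: (1.67+1.51)/2 × 0.5 = 0.795
  Sum = 137.1775 mcg/mL·hr
F = (AUC_ev/D_ev)/(AUC_iv/D_iv) = (137.1775/500)/(175/250) = 0.274355/0.7 = 0.3919

F = 0.392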